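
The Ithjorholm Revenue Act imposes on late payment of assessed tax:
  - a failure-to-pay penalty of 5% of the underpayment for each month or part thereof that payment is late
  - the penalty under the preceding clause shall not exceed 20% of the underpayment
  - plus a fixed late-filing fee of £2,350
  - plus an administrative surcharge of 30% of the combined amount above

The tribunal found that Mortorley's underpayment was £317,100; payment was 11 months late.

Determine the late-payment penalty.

Accrued rate: 5% × 11 = 55%, capped at 20% → 20%
Failure-to-pay penalty: 20% of £317,100 = £63,420
Penalty before surcharge: £63,420 + £2,350 = £65,770
Administrative surcharge: 30% of £65,770 = £19,731
Total penalty: £65,770 + £19,731 = £85,501

£85,501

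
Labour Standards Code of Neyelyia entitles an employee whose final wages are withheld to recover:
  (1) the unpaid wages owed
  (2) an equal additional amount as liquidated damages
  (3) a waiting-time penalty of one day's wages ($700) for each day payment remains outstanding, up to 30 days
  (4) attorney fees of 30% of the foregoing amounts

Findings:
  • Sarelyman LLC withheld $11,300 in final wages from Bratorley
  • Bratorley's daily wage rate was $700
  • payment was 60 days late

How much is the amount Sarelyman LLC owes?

Liquidated damages (equal amount): $11,300
Penalty days: min(60, 30) = 30
Waiting-time penalty: 30 × $700 = $21,000
Subtotal: $11,300 + $11,300 + $21,000 = $43,600
Attorney fees: 30% of $43,600 = $13,080
Total award: $43,600 + $13,080 = $56,680

$56,680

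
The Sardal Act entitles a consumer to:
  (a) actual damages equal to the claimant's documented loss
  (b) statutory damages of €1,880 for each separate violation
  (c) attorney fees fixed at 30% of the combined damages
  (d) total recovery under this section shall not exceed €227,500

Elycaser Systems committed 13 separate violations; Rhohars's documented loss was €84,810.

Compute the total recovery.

€142,025

Statutory damages: 13 × €1,880 = €24,440
Combined damages: €84,810 + €24,440 = €109,250
Attorney fees: 30% of €109,250 = €32,775
Total before cap: €109,250 + €32,775 = €142,025
Cap at €227,500: €142,025 is within the cap, no reduction.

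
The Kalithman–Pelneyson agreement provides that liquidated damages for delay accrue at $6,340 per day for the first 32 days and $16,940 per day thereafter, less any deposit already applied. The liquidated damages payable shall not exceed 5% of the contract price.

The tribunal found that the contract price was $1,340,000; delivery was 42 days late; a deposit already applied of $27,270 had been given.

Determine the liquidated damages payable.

First 32 days: 32 × $6,340 = $202,880
Remaining days: (42 − 32) × $16,940 = $169,400
Accrued per-day damages: $202,880 + $169,400 = $372,280
Less deposit already applied: $372,280 − $27,270 = $345,010
Cap: 5% of $1,340,000 = $67,000
Cap at $67,000: $345,010 exceeds the cap → $67,000

Liquidated damages: $67,000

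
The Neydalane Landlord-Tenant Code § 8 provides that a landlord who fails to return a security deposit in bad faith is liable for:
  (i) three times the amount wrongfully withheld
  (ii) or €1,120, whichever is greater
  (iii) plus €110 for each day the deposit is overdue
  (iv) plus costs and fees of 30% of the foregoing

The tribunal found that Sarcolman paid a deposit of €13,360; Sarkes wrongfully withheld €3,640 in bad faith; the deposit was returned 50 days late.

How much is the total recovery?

€21,346

Trebled: 3 × €3,640 = €10,920
Minimum €1,120: €10,920 meets the minimum, no increase.
Late-return penalty: 50 × €110 = €5,500
Damages plus late penalty: €10,920 + €5,500 = €16,420
Costs and fees: 30% of €16,420 = €4,926
Total recovery: €16,420 + €4,926 = €21,346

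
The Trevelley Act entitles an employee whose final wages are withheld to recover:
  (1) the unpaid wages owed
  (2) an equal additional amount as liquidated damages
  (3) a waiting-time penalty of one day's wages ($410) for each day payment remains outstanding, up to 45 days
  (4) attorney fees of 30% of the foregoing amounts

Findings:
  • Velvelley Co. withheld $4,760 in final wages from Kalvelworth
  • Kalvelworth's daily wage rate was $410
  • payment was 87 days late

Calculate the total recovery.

Liquidated damages (equal amount): $4,760
Penalty days: min(87, 45) = 45
Waiting-time penalty: 45 × $410 = $18,450
Subtotal: $4,760 + $4,760 + $18,450 = $27,970
Attorney fees: 30% of $27,970 = $8,391
Total award: $27,970 + $8,391 = $36,361

$36,361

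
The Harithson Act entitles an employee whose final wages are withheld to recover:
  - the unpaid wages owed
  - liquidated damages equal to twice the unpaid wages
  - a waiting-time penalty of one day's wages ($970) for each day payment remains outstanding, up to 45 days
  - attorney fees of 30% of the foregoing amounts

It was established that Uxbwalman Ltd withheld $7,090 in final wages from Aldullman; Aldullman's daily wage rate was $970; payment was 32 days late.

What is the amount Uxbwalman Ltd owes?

Doubled: 2 × $7,090 = $14,180
Penalty days: min(32, 45) = 32
Waiting-time penalty: 32 × $970 = $31,040
Subtotal: $7,090 + $14,180 + $31,040 = $52,310
Attorney fees: 30% of $52,310 = $15,693
Total award: $52,310 + $15,693 = $68,003

$68,003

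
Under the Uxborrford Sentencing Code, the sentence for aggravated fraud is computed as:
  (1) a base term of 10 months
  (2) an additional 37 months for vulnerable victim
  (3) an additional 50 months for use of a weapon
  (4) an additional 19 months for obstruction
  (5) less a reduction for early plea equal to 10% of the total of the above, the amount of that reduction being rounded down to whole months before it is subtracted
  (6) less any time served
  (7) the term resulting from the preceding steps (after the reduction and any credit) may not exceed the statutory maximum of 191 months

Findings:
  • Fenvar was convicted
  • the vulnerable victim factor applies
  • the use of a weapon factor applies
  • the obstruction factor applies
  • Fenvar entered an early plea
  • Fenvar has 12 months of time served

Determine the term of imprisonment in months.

93 months

Vulnerable victim enhancement: +37 months
Use of a weapon enhancement: +50 months
Obstruction enhancement: +19 months
Adjusted term: 10 months + 37 months + 50 months + 19 months = 116 months
Early plea reduction: 10% of 116 months = 11 months (rounded down)
After reduction: 116 − 11 = 105 months
Less time served: 105 months − 12 months = 93 months
Cap at 191 months: 93 months is within the cap, no reduction.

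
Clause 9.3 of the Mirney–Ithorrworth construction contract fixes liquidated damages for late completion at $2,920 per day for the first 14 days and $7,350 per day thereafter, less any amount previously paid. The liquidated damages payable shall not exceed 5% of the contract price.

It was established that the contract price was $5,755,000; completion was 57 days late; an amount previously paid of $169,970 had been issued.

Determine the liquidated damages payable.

$186,960

First 14 days: 14 × $2,920 = $40,880
Remaining days: (57 − 14) × $7,350 = $316,050
Accrued per-day damages: $40,880 + $316,050 = $356,930
Less amount previously paid: $356,930 − $169,970 = $186,960
Cap: 5% of $5,755,000 = $287,750
Cap at $287,750: $186,960 is within the cap, no reduction.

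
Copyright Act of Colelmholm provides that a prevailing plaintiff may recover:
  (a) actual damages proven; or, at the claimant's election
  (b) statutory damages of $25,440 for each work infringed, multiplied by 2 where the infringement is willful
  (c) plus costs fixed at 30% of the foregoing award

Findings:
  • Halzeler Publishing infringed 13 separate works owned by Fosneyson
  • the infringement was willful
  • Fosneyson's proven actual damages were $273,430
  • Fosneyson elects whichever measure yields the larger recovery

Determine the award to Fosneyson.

Statutory damages: 13 × $25,440 = $330,720
Doubled: 2 × $330,720 = $661,440
Greater of actual damages ($273,430) or enhanced statutory damages ($661,440): $661,440
Costs: 30% of $661,440 = $198,432
Award plus costs: $661,440 + $198,432 = $859,872

Award: $859,872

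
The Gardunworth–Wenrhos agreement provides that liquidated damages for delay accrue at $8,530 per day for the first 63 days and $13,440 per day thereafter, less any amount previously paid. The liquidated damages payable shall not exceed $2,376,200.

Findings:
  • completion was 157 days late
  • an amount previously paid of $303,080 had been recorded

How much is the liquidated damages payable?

First 63 days: 63 × $8,530 = $537,390
Remaining days: (157 − 63) × $13,440 = $1,263,360
Accrued per-day damages: $537,390 + $1,263,360 = $1,800,750
Less amount previously paid: $1,800,750 − $303,080 = $1,497,670
Cap at $2,376,200: $1,497,670 is within the cap, no reduction.

$1,497,670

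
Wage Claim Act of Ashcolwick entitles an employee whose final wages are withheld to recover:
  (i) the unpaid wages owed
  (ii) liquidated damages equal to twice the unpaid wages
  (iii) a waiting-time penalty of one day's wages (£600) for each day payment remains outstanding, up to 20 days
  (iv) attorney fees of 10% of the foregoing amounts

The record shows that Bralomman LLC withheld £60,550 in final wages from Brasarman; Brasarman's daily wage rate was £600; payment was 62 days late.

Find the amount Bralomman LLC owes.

Doubled: 2 × £60,550 = £121,100
Penalty days: min(62, 20) = 20
Waiting-time penalty: 20 × £600 = £12,000
Subtotal: £60,550 + £121,100 + £12,000 = £193,650
Attorney fees: 10% of £193,650 = £19,365
Total award: £193,650 + £19,365 = £213,015

£213,015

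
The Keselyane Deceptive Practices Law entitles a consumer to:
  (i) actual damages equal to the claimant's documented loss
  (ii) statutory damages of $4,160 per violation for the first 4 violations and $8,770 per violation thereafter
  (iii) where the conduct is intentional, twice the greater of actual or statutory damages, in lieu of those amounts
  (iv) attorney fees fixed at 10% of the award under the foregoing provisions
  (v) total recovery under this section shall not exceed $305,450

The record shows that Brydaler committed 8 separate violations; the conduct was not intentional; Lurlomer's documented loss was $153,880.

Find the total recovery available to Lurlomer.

First 4 violations: 4 × $4,160 = $16,640
Remaining violations: (8 − 4) × $8,770 = $35,080
Statutory damages: $16,640 + $35,080 = $51,720
Conduct not intentional: the in-lieu enhancement does not apply.
Actual plus statutory damages: $153,880 + $51,720 = $205,600
Attorney fees: 10% of $205,600 = $20,560
Total before cap: $205,600 + $20,560 = $226,160
Cap at $305,450: $226,160 is within the cap, no reduction.

$226,160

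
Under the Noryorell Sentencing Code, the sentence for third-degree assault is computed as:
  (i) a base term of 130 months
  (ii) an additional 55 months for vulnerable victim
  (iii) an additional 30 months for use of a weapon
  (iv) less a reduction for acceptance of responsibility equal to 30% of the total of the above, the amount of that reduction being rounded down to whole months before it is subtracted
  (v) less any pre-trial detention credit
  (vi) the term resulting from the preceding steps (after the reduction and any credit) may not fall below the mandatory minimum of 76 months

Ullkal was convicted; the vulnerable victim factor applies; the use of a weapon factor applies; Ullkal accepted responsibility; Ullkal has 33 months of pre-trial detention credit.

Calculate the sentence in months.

Vulnerable victim enhancement: +55 months
Use of a weapon enhancement: +30 months
Adjusted term: 130 months + 55 months + 30 months = 215 months
Acceptance of responsibility reduction: 30% of 215 months = 64 months (rounded down)
After reduction: 215 − 64 = 151 months
Less pre-trial detention credit: 151 months − 33 months = 118 months
Minimum 76 months: 118 months meets the minimum, no increase.

118 months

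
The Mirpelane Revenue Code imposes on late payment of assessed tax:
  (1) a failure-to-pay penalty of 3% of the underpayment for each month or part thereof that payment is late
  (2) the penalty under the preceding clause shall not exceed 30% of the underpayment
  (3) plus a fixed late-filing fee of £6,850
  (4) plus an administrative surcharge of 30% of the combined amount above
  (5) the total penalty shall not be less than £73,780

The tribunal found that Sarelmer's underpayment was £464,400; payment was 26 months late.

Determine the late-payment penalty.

£190,021

Accrued rate: 3% × 26 = 78%, capped at 30% → 30%
Failure-to-pay penalty: 30% of £464,400 = £139,320
Penalty before surcharge: £139,320 + £6,850 = £146,170
Administrative surcharge: 30% of £146,170 = £43,851
Total penalty: £146,170 + £43,851 = £190,021
Minimum £73,780: £190,021 meets the minimum, no increase.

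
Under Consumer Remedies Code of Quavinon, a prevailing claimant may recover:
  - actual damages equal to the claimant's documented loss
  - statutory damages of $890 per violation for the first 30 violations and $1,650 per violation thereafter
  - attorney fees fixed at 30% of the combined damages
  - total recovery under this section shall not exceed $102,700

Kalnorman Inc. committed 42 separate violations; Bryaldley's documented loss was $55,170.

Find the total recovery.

First 30 violations: 30 × $890 = $26,700
Remaining violations: (42 − 30) × $1,650 = $19,800
Statutory damages: $26,700 + $19,800 = $46,500
Combined damages: $55,170 + $46,500 = $101,670
Attorney fees: 30% of $101,670 = $30,501
Total before cap: $101,670 + $30,501 = $132,171
Cap at $102,700: $132,171 exceeds the cap → $102,700

Total recovery: $102,700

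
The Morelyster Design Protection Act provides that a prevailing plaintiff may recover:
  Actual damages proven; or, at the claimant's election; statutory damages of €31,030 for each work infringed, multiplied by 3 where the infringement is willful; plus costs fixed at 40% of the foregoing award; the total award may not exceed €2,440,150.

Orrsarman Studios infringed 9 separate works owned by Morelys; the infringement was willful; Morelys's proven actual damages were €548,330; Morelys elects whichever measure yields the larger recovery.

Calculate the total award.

€1,172,934

Statutory damages: 9 × €31,030 = €279,270
Trebled: 3 × €279,270 = €837,810
Greater of actual damages (€548,330) or enhanced statutory damages (€837,810): €837,810
Costs: 40% of €837,810 = €335,124
Award plus costs: €837,810 + €335,124 = €1,172,934
Cap at €2,440,150: €1,172,934 is within the cap, no reduction.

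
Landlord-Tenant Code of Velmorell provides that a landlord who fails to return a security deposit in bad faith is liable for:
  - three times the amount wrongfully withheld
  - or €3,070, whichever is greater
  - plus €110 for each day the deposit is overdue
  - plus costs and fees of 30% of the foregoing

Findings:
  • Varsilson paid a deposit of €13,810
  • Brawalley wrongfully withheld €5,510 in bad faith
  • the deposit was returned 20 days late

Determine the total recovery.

Trebled: 3 × €5,510 = €16,530
Minimum €3,070: €16,530 meets the minimum, no increase.
Late-return penalty: 20 × €110 = €2,200
Damages plus late penalty: €16,530 + €2,200 = €18,730
Costs and fees: 30% of €18,730 = €5,619
Total recovery: €18,730 + €5,619 = €24,349

€24,349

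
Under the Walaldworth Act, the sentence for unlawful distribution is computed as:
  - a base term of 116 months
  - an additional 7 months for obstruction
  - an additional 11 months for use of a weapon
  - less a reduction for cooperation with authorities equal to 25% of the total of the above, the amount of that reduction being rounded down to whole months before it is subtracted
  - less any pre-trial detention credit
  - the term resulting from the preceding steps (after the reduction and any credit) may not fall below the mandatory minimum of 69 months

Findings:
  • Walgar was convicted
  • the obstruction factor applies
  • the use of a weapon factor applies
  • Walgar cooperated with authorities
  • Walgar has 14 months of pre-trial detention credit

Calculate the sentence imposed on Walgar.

Obstruction enhancement: +7 months
Use of a weapon enhancement: +11 months
Adjusted term: 116 months + 7 months + 11 months = 134 months
Cooperation with authorities reduction: 25% of 134 months = 33 months (rounded down)
After reduction: 134 − 33 = 101 months
Less pre-trial detention credit: 101 months − 14 months = 87 months
Minimum 69 months: 87 months meets the minimum, no increase.

87 months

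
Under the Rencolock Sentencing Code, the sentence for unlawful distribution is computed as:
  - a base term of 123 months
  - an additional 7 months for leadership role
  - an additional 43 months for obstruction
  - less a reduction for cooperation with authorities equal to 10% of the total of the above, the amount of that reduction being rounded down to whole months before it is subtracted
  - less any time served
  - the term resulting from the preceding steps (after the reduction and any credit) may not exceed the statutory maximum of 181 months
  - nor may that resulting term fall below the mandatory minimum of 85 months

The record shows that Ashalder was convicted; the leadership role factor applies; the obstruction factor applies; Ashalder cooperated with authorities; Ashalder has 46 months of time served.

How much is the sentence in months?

Leadership role enhancement: +7 months
Obstruction enhancement: +43 months
Adjusted term: 123 months + 7 months + 43 months = 173 months
Cooperation with authorities reduction: 10% of 173 months = 17 months (rounded down)
After reduction: 173 − 17 = 156 months
Less time served: 156 months − 46 months = 110 months
Cap at 181 months: 110 months is within the cap, no reduction.
Minimum 85 months: 110 months meets the minimum, no increase.

110 months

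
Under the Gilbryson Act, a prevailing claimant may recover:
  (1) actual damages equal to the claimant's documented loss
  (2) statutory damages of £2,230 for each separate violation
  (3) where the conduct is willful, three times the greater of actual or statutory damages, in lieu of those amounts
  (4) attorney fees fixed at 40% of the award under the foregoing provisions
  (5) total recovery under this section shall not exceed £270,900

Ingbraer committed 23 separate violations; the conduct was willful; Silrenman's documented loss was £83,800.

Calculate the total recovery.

Total recovery: £270,900

Statutory damages: 23 × £2,230 = £51,290
Greater of actual damages (£83,800) or statutory damages (£51,290): £83,800
Trebled: 3 × £83,800 = £251,400
Attorney fees: 40% of £251,400 = £100,560
Total before cap: £251,400 + £100,560 = £351,960
Cap at £270,900: £351,960 exceeds the cap → £270,900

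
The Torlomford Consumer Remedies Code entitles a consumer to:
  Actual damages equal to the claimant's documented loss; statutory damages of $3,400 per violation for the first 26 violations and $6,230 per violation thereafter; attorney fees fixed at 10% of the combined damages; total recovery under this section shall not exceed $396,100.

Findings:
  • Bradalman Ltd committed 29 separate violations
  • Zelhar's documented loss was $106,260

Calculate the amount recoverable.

Total recovery: $234,685

First 26 violations: 26 × $3,400 = $88,400
Remaining violations: (29 − 26) × $6,230 = $18,690
Statutory damages: $88,400 + $18,690 = $107,090
Combined damages: $106,260 + $107,090 = $213,350
Attorney fees: 10% of $213,350 = $21,335
Total before cap: $213,350 + $21,335 = $234,685
Cap at $396,100: $234,685 is within the cap, no reduction.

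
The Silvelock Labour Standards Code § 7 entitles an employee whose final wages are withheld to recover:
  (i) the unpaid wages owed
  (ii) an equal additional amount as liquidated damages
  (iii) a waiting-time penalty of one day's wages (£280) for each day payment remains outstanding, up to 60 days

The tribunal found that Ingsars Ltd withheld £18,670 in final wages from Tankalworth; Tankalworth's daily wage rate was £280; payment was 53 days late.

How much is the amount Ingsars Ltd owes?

Liquidated damages (equal amount): £18,670
Penalty days: min(53, 60) = 53
Waiting-time penalty: 53 × £280 = £14,840
Total award: £18,670 + £18,670 + £14,840 = £52,180

£52,180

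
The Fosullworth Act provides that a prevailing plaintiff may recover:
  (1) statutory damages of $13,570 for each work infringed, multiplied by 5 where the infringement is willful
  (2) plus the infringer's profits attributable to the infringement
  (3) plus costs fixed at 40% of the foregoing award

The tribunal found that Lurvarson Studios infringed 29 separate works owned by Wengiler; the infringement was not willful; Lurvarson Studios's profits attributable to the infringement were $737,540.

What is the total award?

Statutory damages: 29 × $13,570 = $393,530
Infringement not willful: no ×5 enhancement.
Combined award: $393,530 + $737,540 = $1,131,070
Costs: 40% of $1,131,070 = $452,428
Award plus costs: $1,131,070 + $452,428 = $1,583,498

$1,583,498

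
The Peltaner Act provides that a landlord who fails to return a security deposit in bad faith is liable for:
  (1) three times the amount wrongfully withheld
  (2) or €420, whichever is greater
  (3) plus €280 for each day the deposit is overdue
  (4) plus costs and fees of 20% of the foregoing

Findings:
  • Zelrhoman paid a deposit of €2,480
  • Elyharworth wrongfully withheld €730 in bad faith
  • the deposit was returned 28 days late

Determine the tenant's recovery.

Recovery: €12,036

Trebled: 3 × €730 = €2,190
Minimum €420: €2,190 meets the minimum, no increase.
Late-return penalty: 28 × €280 = €7,840
Damages plus late penalty: €2,190 + €7,840 = €10,030
Costs and fees: 20% of €10,030 = €2,006
Total recovery: €10,030 + €2,006 = €12,036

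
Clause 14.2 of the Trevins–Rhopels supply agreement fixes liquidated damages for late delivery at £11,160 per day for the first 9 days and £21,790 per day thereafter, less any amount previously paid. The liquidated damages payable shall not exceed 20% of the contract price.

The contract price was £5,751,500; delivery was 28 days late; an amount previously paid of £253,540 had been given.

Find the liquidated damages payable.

£260,910

First 9 days: 9 × £11,160 = £100,440
Remaining days: (28 − 9) × £21,790 = £414,010
Accrued per-day damages: £100,440 + £414,010 = £514,450
Less amount previously paid: £514,450 − £253,540 = £260,910
Cap: 20% of £5,751,500 = £1,150,300
Cap at £1,150,300: £260,910 is within the cap, no reduction.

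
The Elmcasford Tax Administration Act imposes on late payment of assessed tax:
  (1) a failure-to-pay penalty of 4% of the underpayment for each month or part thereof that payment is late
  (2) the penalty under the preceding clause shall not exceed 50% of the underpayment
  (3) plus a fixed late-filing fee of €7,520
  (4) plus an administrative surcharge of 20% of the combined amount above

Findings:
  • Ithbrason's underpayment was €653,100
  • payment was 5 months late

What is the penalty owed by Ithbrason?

Accrued rate: 4% × 5 = 20%, capped at 50% → 20%
Failure-to-pay penalty: 20% of €653,100 = €130,620
Penalty before surcharge: €130,620 + €7,520 = €138,140
Administrative surcharge: 20% of €138,140 = €27,628
Total penalty: €138,140 + €27,628 = €165,768

€165,768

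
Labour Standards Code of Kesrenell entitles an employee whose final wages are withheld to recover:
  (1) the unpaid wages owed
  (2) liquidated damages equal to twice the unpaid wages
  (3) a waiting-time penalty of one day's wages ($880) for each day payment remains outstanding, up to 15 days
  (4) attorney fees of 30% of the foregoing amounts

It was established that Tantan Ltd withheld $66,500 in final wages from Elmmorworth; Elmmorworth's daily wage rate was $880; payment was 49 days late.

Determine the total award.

Doubled: 2 × $66,500 = $133,000
Penalty days: min(49, 15) = 15
Waiting-time penalty: 15 × $880 = $13,200
Subtotal: $66,500 + $133,000 + $13,200 = $212,700
Attorney fees: 30% of $212,700 = $63,810
Total award: $212,700 + $63,810 = $276,510

$276,510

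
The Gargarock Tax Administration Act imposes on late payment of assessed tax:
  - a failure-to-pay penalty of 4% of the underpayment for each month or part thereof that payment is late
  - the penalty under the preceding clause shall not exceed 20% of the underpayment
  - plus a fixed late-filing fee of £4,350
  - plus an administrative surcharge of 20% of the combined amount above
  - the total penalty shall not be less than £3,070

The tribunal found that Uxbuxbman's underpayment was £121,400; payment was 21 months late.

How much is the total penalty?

Penalty: £34,356

Accrued rate: 4% × 21 = 84%, capped at 20% → 20%
Failure-to-pay penalty: 20% of £121,400 = £24,280
Penalty before surcharge: £24,280 + £4,350 = £28,630
Administrative surcharge: 20% of £28,630 = £5,726
Total penalty: £28,630 + £5,726 = £34,356
Minimum £3,070: £34,356 meets the minimum, no increase.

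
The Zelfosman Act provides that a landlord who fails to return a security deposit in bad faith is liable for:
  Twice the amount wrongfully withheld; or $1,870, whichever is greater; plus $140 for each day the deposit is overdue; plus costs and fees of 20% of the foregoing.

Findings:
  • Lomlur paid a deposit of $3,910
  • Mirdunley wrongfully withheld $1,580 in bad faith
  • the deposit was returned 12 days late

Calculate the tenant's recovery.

Doubled: 2 × $1,580 = $3,160
Minimum $1,870: $3,160 meets the minimum, no increase.
Late-return penalty: 12 × $140 = $1,680
Damages plus late penalty: $3,160 + $1,680 = $4,840
Costs and fees: 20% of $4,840 = $968
Total recovery: $4,840 + $968 = $5,808

$5,808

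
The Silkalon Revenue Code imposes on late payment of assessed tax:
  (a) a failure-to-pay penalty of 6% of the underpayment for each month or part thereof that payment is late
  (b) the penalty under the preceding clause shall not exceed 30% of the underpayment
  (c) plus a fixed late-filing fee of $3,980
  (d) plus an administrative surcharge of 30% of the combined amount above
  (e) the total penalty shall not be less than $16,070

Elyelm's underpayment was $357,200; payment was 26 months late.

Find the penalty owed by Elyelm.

$144,482

Accrued rate: 6% × 26 = 156%, capped at 30% → 30%
Failure-to-pay penalty: 30% of $357,200 = $107,160
Penalty before surcharge: $107,160 + $3,980 = $111,140
Administrative surcharge: 30% of $111,140 = $33,342
Total penalty: $111,140 + $33,342 = $144,482
Minimum $16,070: $144,482 meets the minimum, no increase.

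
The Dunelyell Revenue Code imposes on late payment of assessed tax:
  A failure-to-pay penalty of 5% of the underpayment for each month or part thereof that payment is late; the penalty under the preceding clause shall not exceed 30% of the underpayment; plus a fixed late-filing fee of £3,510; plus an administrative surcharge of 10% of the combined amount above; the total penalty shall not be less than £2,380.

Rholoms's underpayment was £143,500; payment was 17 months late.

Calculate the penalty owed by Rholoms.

Accrued rate: 5% × 17 = 85%, capped at 30% → 30%
Failure-to-pay penalty: 30% of £143,500 = £43,050
Penalty before surcharge: £43,050 + £3,510 = £46,560
Administrative surcharge: 10% of £46,560 = £4,656
Total penalty: £46,560 + £4,656 = £51,216
Minimum £2,380: £51,216 meets the minimum, no increase.

£51,216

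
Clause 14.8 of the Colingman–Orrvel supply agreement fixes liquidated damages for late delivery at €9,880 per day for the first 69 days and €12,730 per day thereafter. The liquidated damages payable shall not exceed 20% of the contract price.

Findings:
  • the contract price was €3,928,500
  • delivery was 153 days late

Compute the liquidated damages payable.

€785,700

First 69 days: 69 × €9,880 = €681,720
Remaining days: (153 − 69) × €12,730 = €1,069,320
Accrued per-day damages: €681,720 + €1,069,320 = €1,751,040
Cap: 20% of €3,928,500 = €785,700
Cap at €785,700: €1,751,040 exceeds the cap → €785,700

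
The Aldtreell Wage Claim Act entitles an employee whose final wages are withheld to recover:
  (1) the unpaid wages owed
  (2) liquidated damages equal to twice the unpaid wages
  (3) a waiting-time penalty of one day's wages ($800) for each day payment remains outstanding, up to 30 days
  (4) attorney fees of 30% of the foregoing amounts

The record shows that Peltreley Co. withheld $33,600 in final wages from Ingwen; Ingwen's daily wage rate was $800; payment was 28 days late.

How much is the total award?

$160,160

Doubled: 2 × $33,600 = $67,200
Penalty days: min(28, 30) = 28
Waiting-time penalty: 28 × $800 = $22,400
Subtotal: $33,600 + $67,200 + $22,400 = $123,200
Attorney fees: 30% of $123,200 = $36,960
Total award: $123,200 + $36,960 = $160,160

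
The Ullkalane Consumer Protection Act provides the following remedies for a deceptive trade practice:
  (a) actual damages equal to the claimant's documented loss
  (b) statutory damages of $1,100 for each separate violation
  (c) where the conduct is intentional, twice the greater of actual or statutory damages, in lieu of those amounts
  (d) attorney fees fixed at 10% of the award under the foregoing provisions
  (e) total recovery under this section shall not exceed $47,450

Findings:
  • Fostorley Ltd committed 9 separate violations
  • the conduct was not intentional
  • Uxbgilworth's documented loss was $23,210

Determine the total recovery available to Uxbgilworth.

Statutory damages: 9 × $1,100 = $9,900
Conduct not intentional: the in-lieu enhancement does not apply.
Actual plus statutory damages: $23,210 + $9,900 = $33,110
Attorney fees: 10% of $33,110 = $3,311
Total before cap: $33,110 + $3,311 = $36,421
Cap at $47,450: $36,421 is within the cap, no reduction.

$36,421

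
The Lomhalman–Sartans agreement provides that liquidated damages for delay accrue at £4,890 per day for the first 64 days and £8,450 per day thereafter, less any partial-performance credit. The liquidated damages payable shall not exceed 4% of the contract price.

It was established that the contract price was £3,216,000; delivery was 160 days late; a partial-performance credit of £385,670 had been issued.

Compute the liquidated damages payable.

First 64 days: 64 × £4,890 = £312,960
Remaining days: (160 − 64) × £8,450 = £811,200
Accrued per-day damages: £312,960 + £811,200 = £1,124,160
Less partial-performance credit: £1,124,160 − £385,670 = £738,490
Cap: 4% of £3,216,000 = £128,640
Cap at £128,640: £738,490 exceeds the cap → £128,640

Liquidated damages: £128,640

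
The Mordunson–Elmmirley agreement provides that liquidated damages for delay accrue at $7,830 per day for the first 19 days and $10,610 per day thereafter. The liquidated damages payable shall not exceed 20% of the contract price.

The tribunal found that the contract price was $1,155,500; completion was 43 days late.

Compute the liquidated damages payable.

Liquidated damages: $231,100

First 19 days: 19 × $7,830 = $148,770
Remaining days: (43 − 19) × $10,610 = $254,640
Accrued per-day damages: $148,770 + $254,640 = $403,410
Cap: 20% of $1,155,500 = $231,100
Cap at $231,100: $403,410 exceeds the cap → $231,100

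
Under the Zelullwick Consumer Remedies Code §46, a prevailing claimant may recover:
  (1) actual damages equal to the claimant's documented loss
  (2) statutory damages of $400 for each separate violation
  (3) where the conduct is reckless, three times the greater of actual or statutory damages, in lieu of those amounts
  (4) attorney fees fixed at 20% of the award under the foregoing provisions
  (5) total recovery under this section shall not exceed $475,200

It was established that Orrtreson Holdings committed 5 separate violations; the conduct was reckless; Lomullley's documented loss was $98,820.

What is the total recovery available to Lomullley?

$355,752

Statutory damages: 5 × $400 = $2,000
Greater of actual damages ($98,820) or statutory damages ($2,000): $98,820
Trebled: 3 × $98,820 = $296,460
Attorney fees: 20% of $296,460 = $59,292
Total before cap: $296,460 + $59,292 = $355,752
Cap at $475,200: $355,752 is within the cap, no reduction.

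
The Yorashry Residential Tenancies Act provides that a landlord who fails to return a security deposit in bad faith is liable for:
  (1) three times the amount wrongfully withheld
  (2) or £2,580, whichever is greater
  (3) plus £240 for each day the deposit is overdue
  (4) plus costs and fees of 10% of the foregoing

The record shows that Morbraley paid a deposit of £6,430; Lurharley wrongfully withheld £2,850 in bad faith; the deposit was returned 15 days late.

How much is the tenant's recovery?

Trebled: 3 × £2,850 = £8,550
Minimum £2,580: £8,550 meets the minimum, no increase.
Late-return penalty: 15 × £240 = £3,600
Damages plus late penalty: £8,550 + £3,600 = £12,150
Costs and fees: 10% of £12,150 = £1,215
Total recovery: £12,150 + £1,215 = £13,365

£13,365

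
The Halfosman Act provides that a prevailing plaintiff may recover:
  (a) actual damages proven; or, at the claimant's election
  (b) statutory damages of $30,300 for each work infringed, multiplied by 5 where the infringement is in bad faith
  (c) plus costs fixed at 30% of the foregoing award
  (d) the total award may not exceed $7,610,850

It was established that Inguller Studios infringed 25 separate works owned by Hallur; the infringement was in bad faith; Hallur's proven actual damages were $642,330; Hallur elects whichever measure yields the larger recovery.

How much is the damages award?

Statutory damages: 25 × $30,300 = $757,500
Multiplied by 5: 5 × $757,500 = $3,787,500
Greater of actual damages ($642,330) or enhanced statutory damages ($3,787,500): $3,787,500
Costs: 30% of $3,787,500 = $1,136,250
Award plus costs: $3,787,500 + $1,136,250 = $4,923,750
Cap at $7,610,850: $4,923,750 is within the cap, no reduction.

Award: $4,923,750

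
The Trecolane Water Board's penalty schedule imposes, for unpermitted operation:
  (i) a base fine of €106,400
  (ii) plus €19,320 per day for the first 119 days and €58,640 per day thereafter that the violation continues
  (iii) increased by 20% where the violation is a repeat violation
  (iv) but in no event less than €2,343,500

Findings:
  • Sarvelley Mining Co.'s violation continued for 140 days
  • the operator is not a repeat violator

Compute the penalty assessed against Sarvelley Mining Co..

€3,636,920

First 119 days: 119 × €19,320 = €2,299,080
Remaining days: (140 − 119) × €58,640 = €1,231,440
Per-day component: €2,299,080 + €1,231,440 = €3,530,520
Base plus per-day: €106,400 + €3,530,520 = €3,636,920
The operator is not a repeat violator: no 20% increase.
Minimum €2,343,500: €3,636,920 meets the minimum, no increase.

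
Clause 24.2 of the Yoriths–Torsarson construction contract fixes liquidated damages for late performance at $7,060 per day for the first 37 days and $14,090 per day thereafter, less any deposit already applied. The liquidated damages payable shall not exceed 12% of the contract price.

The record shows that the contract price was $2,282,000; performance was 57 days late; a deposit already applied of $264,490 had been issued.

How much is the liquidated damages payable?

First 37 days: 37 × $7,060 = $261,220
Remaining days: (57 − 37) × $14,090 = $281,800
Accrued per-day damages: $261,220 + $281,800 = $543,020
Less deposit already applied: $543,020 − $264,490 = $278,530
Cap: 12% of $2,282,000 = $273,840
Cap at $273,840: $278,530 exceeds the cap → $273,840

$273,840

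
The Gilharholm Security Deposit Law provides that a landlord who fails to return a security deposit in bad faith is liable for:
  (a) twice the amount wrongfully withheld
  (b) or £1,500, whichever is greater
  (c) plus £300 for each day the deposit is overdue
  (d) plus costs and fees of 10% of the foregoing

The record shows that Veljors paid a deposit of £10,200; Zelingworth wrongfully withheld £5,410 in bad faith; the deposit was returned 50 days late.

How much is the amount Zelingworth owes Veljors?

Doubled: 2 × £5,410 = £10,820
Minimum £1,500: £10,820 meets the minimum, no increase.
Late-return penalty: 50 × £300 = £15,000
Damages plus late penalty: £10,820 + £15,000 = £25,820
Costs and fees: 10% of £25,820 = £2,582
Total recovery: £25,820 + £2,582 = £28,402

£28,402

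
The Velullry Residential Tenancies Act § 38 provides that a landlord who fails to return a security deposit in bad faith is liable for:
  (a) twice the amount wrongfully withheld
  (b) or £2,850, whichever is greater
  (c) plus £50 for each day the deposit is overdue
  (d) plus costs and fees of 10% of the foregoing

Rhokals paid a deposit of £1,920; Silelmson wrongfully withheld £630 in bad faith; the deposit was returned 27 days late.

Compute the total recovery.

£4,620

Doubled: 2 × £630 = £1,260
Minimum £2,850: £1,260 is below the minimum → £2,850
Late-return penalty: 27 × £50 = £1,350
Damages plus late penalty: £2,850 + £1,350 = £4,200
Costs and fees: 10% of £4,200 = £420
Total recovery: £4,200 + £420 = £4,620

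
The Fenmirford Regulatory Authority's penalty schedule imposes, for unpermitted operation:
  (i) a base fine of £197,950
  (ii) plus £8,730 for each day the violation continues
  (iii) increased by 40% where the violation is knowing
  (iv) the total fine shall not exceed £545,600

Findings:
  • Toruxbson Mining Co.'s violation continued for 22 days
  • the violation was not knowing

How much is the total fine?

Per-day component: 22 × £8,730 = £192,060
Base plus per-day: £197,950 + £192,060 = £390,010
The violation was not knowing: no 40% increase.
Cap at £545,600: £390,010 is within the cap, no reduction.

Civil penalty: £390,010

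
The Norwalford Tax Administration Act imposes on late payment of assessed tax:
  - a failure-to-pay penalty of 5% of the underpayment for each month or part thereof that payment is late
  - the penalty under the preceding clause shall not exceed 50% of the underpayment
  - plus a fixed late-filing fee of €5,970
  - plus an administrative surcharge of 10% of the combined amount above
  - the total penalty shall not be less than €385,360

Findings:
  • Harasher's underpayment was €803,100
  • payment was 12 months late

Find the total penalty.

€448,272

Accrued rate: 5% × 12 = 60%, capped at 50% → 50%
Failure-to-pay penalty: 50% of €803,100 = €401,550
Penalty before surcharge: €401,550 + €5,970 = €407,520
Administrative surcharge: 10% of €407,520 = €40,752
Total penalty: €407,520 + €40,752 = €448,272
Minimum €385,360: €448,272 meets the minimum, no increase.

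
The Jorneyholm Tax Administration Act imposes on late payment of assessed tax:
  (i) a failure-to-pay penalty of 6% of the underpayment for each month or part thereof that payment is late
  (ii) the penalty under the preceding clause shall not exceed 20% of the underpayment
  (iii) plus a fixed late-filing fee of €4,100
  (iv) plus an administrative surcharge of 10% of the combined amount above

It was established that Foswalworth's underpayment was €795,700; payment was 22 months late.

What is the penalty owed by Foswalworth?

Accrued rate: 6% × 22 = 132%, capped at 20% → 20%
Failure-to-pay penalty: 20% of €795,700 = €159,140
Penalty before surcharge: €159,140 + €4,100 = €163,240
Administrative surcharge: 10% of €163,240 = €16,324
Total penalty: €163,240 + €16,324 = €179,564

€179,564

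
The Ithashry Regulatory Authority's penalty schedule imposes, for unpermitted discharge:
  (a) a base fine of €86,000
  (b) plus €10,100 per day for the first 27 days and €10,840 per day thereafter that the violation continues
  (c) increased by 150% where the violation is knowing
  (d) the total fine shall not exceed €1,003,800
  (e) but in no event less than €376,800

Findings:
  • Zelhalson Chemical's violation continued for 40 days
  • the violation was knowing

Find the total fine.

First 27 days: 27 × €10,100 = €272,700
Remaining days: (40 − 27) × €10,840 = €140,920
Per-day component: €272,700 + €140,920 = €413,620
Base plus per-day: €86,000 + €413,620 = €499,620
Enhancement: 150% of €499,620 = €749,430
Enhanced fine: €499,620 + €749,430 = €1,249,050
Cap at €1,003,800: €1,249,050 exceeds the cap → €1,003,800
Minimum €376,800: €1,003,800 meets the minimum, no increase.

€1,003,800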